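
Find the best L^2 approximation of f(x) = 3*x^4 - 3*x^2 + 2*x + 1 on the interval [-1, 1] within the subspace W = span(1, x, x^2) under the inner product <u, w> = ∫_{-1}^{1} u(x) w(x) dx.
g(x) = -3*x^2/7 + 2*x + 26/35

The best approximation g ∈ W is the orthogonal projection of f onto W. Writing g = a_0 + a_1 x + a_2 x^2, the coefficients solve the normal equations G · a = b where
  G_{ij} = <φ_i, φ_j> and b_i = <f, φ_i>, with φ_0 = 1, φ_1 = x, φ_2 = x^2.
G =
  [2, 0, 2/3]
  [0, 2/3, 0]
  [2/3, 0, 2/5],
b = (6/5, 4/3, 34/105).
Solving gives a_0 = 26/35, a_1 = 2, a_2 = -3/7, so
  g(x) = -3*x^2/7 + 2*x + 26/35.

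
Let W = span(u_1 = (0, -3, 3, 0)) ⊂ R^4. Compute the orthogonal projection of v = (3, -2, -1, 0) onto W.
proj_W(v) = (0, -1/2, 1/2, 0)

Set up U = [u_1 | ... | u_1] ∈ R^(4×1). The projector onto W = col(U) is P = U (U^T U)^(-1) U^T.
Compute U^T U =
  [18],
and U^T v = (3).
Solve U^T U · c = U^T v for the coefficients: c = (1/6). The projection is proj_W(v) = U c.
Check: (v - proj_W(v)) · u_1 = 0  (should be 0).
Result: proj_W(v) = (0, -1/2, 1/2, 0).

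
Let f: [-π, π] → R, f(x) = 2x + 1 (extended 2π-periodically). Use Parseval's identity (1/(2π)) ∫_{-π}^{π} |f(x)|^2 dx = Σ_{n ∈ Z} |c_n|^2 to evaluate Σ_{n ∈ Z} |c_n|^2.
Σ |c_n|^2 = 4π^2/3 + 1

Expand and integrate term by term over [-π, π]:
  ∫ (2x)^2 dx = 4·(2π^3/3); ∫ 2·2·(1)·x dx = 0 (odd integrand); ∫ 1^2 dx = 1·2π.
So (1/(2π)) ∫_{-π}^{π} (2x + 1)^2 dx = 4π^2/3 + 1 = 4π^2/3 + 1.
Parseval ⇒ Σ |c_n|^2 = 4π^2/3 + 1.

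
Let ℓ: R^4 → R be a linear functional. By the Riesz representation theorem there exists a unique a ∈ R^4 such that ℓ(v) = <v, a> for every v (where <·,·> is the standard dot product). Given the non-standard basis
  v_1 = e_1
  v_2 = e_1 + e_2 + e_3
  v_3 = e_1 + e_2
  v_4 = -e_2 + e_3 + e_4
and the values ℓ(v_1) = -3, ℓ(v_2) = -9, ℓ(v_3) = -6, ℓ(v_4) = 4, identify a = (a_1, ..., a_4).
a = (-3, -3, -3, 4)

Write a = (a_1, ..., a_4) in the standard basis. For each basis vector v_i, ℓ(v_i) = <v_i, a> is a linear equation in the a_j's. Collect the n equations into a matrix system V a = ℓ, where row i of V is v_i (expressed in the standard basis). Since V is invertible (lower-triangular with 1s on the diagonal, up to permutation), solve by back-substitution:
  V =
[[1, 0, 0, 0],
 [1, 1, 1, 0],
 [1, 1, 0, 0],
 [0, -1, 1, 1]]
  V a = (-3, -9, -6, 4)
Solving gives a = (-3, -3, -3, 4).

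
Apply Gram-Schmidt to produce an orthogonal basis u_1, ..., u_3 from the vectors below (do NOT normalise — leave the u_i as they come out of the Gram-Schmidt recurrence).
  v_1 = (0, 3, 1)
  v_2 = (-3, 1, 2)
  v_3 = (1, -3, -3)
Orthogonal basis:
  u_1 = (0, 3, 1)
  u_2 = (-3, -1/2, 3/2)
  u_3 = (-13/23, 39/115, -117/115)

Apply the Gram-Schmidt recurrence
  u_1 = v_1
  u_i = v_i − Σ_{j<i} ((v_i · u_j) / (u_j · u_j)) · u_j.

Step by step this gives:
  u_1 = (0, 3, 1)
  u_2 = (-3, -1/2, 3/2)
  u_3 = (-13/23, 39/115, -117/115)

Orthogonality check:
  u_2 · u_1 = 0 (should be 0)
  u_3 · u_1 = 0 (should be 0)
  u_3 · u_2 = 0 (should be 0)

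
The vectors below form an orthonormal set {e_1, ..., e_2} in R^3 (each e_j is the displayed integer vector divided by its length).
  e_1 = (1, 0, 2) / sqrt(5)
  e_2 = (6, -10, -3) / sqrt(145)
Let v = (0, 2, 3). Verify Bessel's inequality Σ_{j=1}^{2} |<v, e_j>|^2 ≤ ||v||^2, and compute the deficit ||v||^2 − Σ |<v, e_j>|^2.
Σ |<v, e_j>|^2 = 13; ||v||^2 = 13; deficit = 0

Write each e_j = u_j / sqrt(<u_j, u_j>) where u_j is the displayed integer vector. Then <v, e_j> = <v, u_j> / sqrt(<u_j, u_j>), so |<v, e_j>|^2 = <v, u_j>^2 / <u_j, u_j>.
Coefficients: <v, e_1> = 6/sqrt(5), <v, e_2> = -29/sqrt(145).
Square and sum: Σ |<v, e_j>|^2 = 13.
Compute ||v||^2 = v·v = 13.
Deficit = 13 − 13 = 0 ≥ 0, confirming Bessel's inequality. (The deficit equals ||v − Σ <v,e_j> e_j||^2, the squared distance from v to span{e_j}.)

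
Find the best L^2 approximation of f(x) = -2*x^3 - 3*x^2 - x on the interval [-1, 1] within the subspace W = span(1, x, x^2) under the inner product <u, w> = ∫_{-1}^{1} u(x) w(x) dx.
g(x) = -3*x^2 - 11*x/5

The best approximation g ∈ W is the orthogonal projection of f onto W. Writing g = a_0 + a_1 x + a_2 x^2, the coefficients solve the normal equations G · a = b where
  G_{ij} = <φ_i, φ_j> and b_i = <f, φ_i>, with φ_0 = 1, φ_1 = x, φ_2 = x^2.
G =
  [2, 0, 2/3]
  [0, 2/3, 0]
  [2/3, 0, 2/5],
b = (-2, -22/15, -6/5).
Solving gives a_0 = 0, a_1 = -11/5, a_2 = -3, so
  g(x) = -3*x^2 - 11*x/5.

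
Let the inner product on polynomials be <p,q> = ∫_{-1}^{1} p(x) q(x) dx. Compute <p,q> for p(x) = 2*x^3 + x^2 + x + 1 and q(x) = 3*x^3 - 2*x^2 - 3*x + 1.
<p,q> = -20/21

Expand the product: p(x)·q(x) = 6*x^6 - x^5 - 5*x^4 - 4*x^2 - 2*x + 1.
∫_{-1}^{1} of each monomial x^k gives [2/(k+1) if k even, 0 if k odd]. Integrating term-by-term (or equivalently evaluating the antiderivative F(x) = 6*x^7/7 - x^6/6 - x^5 - 4*x^3/3 - x^2 + x at the endpoints):
  F(1) − F(−1) = -23/14 − (-29/42) = -20/21.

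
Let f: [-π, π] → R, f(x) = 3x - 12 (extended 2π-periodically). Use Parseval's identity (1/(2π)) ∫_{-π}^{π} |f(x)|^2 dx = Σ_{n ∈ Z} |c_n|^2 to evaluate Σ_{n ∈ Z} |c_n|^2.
Σ |c_n|^2 = 3π^2 + 144

Expand and integrate term by term over [-π, π]:
  ∫ (3x)^2 dx = 9·(2π^3/3); ∫ 2·3·(-12)·x dx = 0 (odd integrand); ∫ (-12)^2 dx = 144·2π.
So (1/(2π)) ∫_{-π}^{π} (3x - 12)^2 dx = 9π^2/3 + 144 = 3π^2 + 144.
Parseval ⇒ Σ |c_n|^2 = 3π^2 + 144.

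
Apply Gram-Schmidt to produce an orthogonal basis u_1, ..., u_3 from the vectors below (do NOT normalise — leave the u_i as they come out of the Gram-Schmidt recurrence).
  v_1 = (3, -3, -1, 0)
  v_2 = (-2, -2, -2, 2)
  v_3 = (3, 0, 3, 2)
Orthogonal basis:
  u_1 = (3, -3, -1, 0)
  u_2 = (-44/19, -32/19, -36/19, 2)
  u_3 = (59/75, 2/75, 57/25, 232/75)

Apply the Gram-Schmidt recurrence
  u_1 = v_1
  u_i = v_i − Σ_{j<i} ((v_i · u_j) / (u_j · u_j)) · u_j.

Step by step this gives:
  u_1 = (3, -3, -1, 0)
  u_2 = (-44/19, -32/19, -36/19, 2)
  u_3 = (59/75, 2/75, 57/25, 232/75)

Orthogonality check:
  u_2 · u_1 = 0 (should be 0)
  u_3 · u_1 = 0 (should be 0)
  u_3 · u_2 = 0 (should be 0)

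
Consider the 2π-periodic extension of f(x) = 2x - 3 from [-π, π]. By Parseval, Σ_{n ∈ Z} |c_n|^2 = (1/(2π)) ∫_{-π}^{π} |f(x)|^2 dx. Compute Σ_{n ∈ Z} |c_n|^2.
Σ |c_n|^2 = 4π^2/3 + 9

Expand and integrate term by term over [-π, π]:
  ∫ (2x)^2 dx = 4·(2π^3/3); ∫ 2·2·(-3)·x dx = 0 (odd integrand); ∫ (-3)^2 dx = 9·2π.
So (1/(2π)) ∫_{-π}^{π} (2x - 3)^2 dx = 4π^2/3 + 9 = 4π^2/3 + 9.
Parseval ⇒ Σ |c_n|^2 = 4π^2/3 + 9.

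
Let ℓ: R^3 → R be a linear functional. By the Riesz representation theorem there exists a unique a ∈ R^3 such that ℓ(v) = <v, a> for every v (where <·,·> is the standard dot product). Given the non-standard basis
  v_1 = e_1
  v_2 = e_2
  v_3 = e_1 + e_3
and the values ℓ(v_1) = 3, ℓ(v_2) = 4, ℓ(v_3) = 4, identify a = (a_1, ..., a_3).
a = (3, 4, 1)

Write a = (a_1, ..., a_3) in the standard basis. For each basis vector v_i, ℓ(v_i) = <v_i, a> is a linear equation in the a_j's. Collect the n equations into a matrix system V a = ℓ, where row i of V is v_i (expressed in the standard basis). Since V is invertible (lower-triangular with 1s on the diagonal, up to permutation), solve by back-substitution:
  V =
[[1, 0, 0],
 [0, 1, 0],
 [1, 0, 1]]
  V a = (3, 4, 4)
Solving gives a = (3, 4, 1).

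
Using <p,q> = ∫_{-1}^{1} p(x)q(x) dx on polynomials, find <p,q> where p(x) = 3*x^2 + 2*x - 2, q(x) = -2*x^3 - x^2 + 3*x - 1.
<p,q> = 68/15

Expand the product: p(x)·q(x) = -6*x^5 - 7*x^4 + 11*x^3 + 5*x^2 - 8*x + 2.
∫_{-1}^{1} of each monomial x^k gives [2/(k+1) if k even, 0 if k odd]. Integrating term-by-term (or equivalently evaluating the antiderivative F(x) = -x^6 - 7*x^5/5 + 11*x^4/4 + 5*x^3/3 - 4*x^2 + 2*x at the endpoints):
  F(1) − F(−1) = 1/60 − (-271/60) = 68/15.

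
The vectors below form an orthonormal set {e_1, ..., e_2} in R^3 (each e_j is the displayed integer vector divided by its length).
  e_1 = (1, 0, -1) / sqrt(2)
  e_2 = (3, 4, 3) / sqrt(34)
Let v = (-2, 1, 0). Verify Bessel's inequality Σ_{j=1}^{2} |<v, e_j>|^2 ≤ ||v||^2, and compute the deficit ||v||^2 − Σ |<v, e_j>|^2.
Σ |<v, e_j>|^2 = 36/17; ||v||^2 = 5; deficit = 49/17

Write each e_j = u_j / sqrt(<u_j, u_j>) where u_j is the displayed integer vector. Then <v, e_j> = <v, u_j> / sqrt(<u_j, u_j>), so |<v, e_j>|^2 = <v, u_j>^2 / <u_j, u_j>.
Coefficients: <v, e_1> = -2/sqrt(2), <v, e_2> = -2/sqrt(34).
Square and sum: Σ |<v, e_j>|^2 = 36/17.
Compute ||v||^2 = v·v = 5.
Deficit = 5 − 36/17 = 49/17 ≥ 0, confirming Bessel's inequality. (The deficit equals ||v − Σ <v,e_j> e_j||^2, the squared distance from v to span{e_j}.)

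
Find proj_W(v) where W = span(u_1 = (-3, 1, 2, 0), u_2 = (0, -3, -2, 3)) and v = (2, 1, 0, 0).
proj_W(v) = (393/259, 100/259, -108/259, -33/37)

Set up U = [u_1 | ... | u_2] ∈ R^(4×2). The projector onto W = col(U) is P = U (U^T U)^(-1) U^T.
Compute U^T U =
  [14, -7]
  [-7, 22],
and U^T v = (-5, -3).
Solve U^T U · c = U^T v for the coefficients: c = (-131/259, -11/37). The projection is proj_W(v) = U c.
Check: (v - proj_W(v)) · u_1 = 0  (should be 0).
Check: (v - proj_W(v)) · u_2 = 0  (should be 0).
Result: proj_W(v) = (393/259, 100/259, -108/259, -33/37).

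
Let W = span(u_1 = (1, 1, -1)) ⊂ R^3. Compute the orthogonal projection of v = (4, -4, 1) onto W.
proj_W(v) = (-1/3, -1/3, 1/3)

Set up U = [u_1 | ... | u_1] ∈ R^(3×1). The projector onto W = col(U) is P = U (U^T U)^(-1) U^T.
Compute U^T U =
  [3],
and U^T v = (-1).
Solve U^T U · c = U^T v for the coefficients: c = (-1/3). The projection is proj_W(v) = U c.
Check: (v - proj_W(v)) · u_1 = 0  (should be 0).
Result: proj_W(v) = (-1/3, -1/3, 1/3).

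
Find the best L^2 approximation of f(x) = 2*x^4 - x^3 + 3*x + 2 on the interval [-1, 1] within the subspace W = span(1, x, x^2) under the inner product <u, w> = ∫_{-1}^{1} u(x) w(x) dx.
g(x) = 12*x^2/7 + 12*x/5 + 64/35

The best approximation g ∈ W is the orthogonal projection of f onto W. Writing g = a_0 + a_1 x + a_2 x^2, the coefficients solve the normal equations G · a = b where
  G_{ij} = <φ_i, φ_j> and b_i = <f, φ_i>, with φ_0 = 1, φ_1 = x, φ_2 = x^2.
G =
  [2, 0, 2/3]
  [0, 2/3, 0]
  [2/3, 0, 2/5],
b = (24/5, 8/5, 40/21).
Solving gives a_0 = 64/35, a_1 = 12/5, a_2 = 12/7, so
  g(x) = 12*x^2/7 + 12*x/5 + 64/35.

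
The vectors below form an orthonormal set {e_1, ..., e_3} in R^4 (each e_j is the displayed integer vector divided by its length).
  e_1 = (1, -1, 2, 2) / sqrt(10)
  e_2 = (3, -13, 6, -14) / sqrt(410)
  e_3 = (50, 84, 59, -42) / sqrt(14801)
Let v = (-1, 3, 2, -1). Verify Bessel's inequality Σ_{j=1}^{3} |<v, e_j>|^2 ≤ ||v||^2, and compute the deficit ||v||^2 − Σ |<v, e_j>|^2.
Σ |<v, e_j>|^2 = 3566/361; ||v||^2 = 15; deficit = 1849/361

Write each e_j = u_j / sqrt(<u_j, u_j>) where u_j is the displayed integer vector. Then <v, e_j> = <v, u_j> / sqrt(<u_j, u_j>), so |<v, e_j>|^2 = <v, u_j>^2 / <u_j, u_j>.
Coefficients: <v, e_1> = -2/sqrt(10), <v, e_2> = -16/sqrt(410), <v, e_3> = 362/sqrt(14801).
Square and sum: Σ |<v, e_j>|^2 = 3566/361.
Compute ||v||^2 = v·v = 15.
Deficit = 15 − 3566/361 = 1849/361 ≥ 0, confirming Bessel's inequality. (The deficit equals ||v − Σ <v,e_j> e_j||^2, the squared distance from v to span{e_j}.)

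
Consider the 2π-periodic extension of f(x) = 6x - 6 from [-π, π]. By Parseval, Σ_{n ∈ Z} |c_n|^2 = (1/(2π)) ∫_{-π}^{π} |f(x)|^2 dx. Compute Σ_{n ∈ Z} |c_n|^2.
Σ |c_n|^2 = 12π^2 + 36

Expand and integrate term by term over [-π, π]:
  ∫ (6x)^2 dx = 36·(2π^3/3); ∫ 2·6·(-6)·x dx = 0 (odd integrand); ∫ (-6)^2 dx = 36·2π.
So (1/(2π)) ∫_{-π}^{π} (6x - 6)^2 dx = 36π^2/3 + 36 = 12π^2 + 36.
Parseval ⇒ Σ |c_n|^2 = 12π^2 + 36.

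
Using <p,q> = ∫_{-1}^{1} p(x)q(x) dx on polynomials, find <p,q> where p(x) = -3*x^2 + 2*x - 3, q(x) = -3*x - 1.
<p,q> = 4

Expand the product: p(x)·q(x) = 9*x^3 - 3*x^2 + 7*x + 3.
∫_{-1}^{1} of each monomial x^k gives [2/(k+1) if k even, 0 if k odd]. Integrating term-by-term (or equivalently evaluating the antiderivative F(x) = 9*x^4/4 - x^3 + 7*x^2/2 + 3*x at the endpoints):
  F(1) − F(−1) = 31/4 − (15/4) = 4.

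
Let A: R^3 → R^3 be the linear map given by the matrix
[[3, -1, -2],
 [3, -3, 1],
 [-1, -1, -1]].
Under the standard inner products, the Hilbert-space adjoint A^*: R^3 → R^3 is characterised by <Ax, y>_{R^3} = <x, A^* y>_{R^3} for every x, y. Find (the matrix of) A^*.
A^* = A^T =
[[3, 3, -1],
 [-1, -3, -1],
 [-2, 1, -1]]

For real matrices with standard dot products, the defining identity <Ax, y> = <x, A^* y> gives (Ax)^T y = x^T (A^*) y, i.e. x^T A^T y = x^T (A^*) y. Since this holds for all x, y, we must have A^* = A^T. Therefore
A^* =
[[3, 3, -1],
 [-1, -3, -1],
 [-2, 1, -1]].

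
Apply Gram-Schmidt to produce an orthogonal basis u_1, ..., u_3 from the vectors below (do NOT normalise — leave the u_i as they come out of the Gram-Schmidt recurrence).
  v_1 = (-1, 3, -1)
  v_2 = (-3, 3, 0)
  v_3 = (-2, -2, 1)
Orthogonal basis:
  u_1 = (-1, 3, -1)
  u_2 = (-21/11, -3/11, 12/11)
  u_3 = (-1/3, -1/3, -2/3)

Apply the Gram-Schmidt recurrence
  u_1 = v_1
  u_i = v_i − Σ_{j<i} ((v_i · u_j) / (u_j · u_j)) · u_j.

Step by step this gives:
  u_1 = (-1, 3, -1)
  u_2 = (-21/11, -3/11, 12/11)
  u_3 = (-1/3, -1/3, -2/3)

Orthogonality check:
  u_2 · u_1 = 0 (should be 0)
  u_3 · u_1 = 0 (should be 0)
  u_3 · u_2 = 0 (should be 0)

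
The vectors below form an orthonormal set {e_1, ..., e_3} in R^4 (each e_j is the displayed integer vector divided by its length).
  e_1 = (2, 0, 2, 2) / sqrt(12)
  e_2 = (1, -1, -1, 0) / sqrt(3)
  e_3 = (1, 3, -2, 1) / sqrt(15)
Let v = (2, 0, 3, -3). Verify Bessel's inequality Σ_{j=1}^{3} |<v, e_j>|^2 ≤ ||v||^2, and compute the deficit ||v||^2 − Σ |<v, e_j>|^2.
Σ |<v, e_j>|^2 = 74/15; ||v||^2 = 22; deficit = 256/15

Write each e_j = u_j / sqrt(<u_j, u_j>) where u_j is the displayed integer vector. Then <v, e_j> = <v, u_j> / sqrt(<u_j, u_j>), so |<v, e_j>|^2 = <v, u_j>^2 / <u_j, u_j>.
Coefficients: <v, e_1> = 4/sqrt(12), <v, e_2> = -1/sqrt(3), <v, e_3> = -7/sqrt(15).
Square and sum: Σ |<v, e_j>|^2 = 74/15.
Compute ||v||^2 = v·v = 22.
Deficit = 22 − 74/15 = 256/15 ≥ 0, confirming Bessel's inequality. (The deficit equals ||v − Σ <v,e_j> e_j||^2, the squared distance from v to span{e_j}.)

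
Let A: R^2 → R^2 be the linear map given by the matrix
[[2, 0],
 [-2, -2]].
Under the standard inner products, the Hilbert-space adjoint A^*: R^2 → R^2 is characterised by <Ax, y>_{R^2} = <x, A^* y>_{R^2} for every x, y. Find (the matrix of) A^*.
A^* = A^T =
[[2, -2],
 [0, -2]]

For real matrices with standard dot products, the defining identity <Ax, y> = <x, A^* y> gives (Ax)^T y = x^T (A^*) y, i.e. x^T A^T y = x^T (A^*) y. Since this holds for all x, y, we must have A^* = A^T. Therefore
A^* =
[[2, -2],
 [0, -2]].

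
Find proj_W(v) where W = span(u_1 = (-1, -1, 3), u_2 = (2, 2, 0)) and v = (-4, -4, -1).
proj_W(v) = (-4, -4, -1)

Set up U = [u_1 | ... | u_2] ∈ R^(3×2). The projector onto W = col(U) is P = U (U^T U)^(-1) U^T.
Compute U^T U =
  [11, -4]
  [-4, 8],
and U^T v = (5, -16).
Solve U^T U · c = U^T v for the coefficients: c = (-1/3, -13/6). The projection is proj_W(v) = U c.
Check: (v - proj_W(v)) · u_1 = 0  (should be 0).
Check: (v - proj_W(v)) · u_2 = 0  (should be 0).
Result: proj_W(v) = (-4, -4, -1).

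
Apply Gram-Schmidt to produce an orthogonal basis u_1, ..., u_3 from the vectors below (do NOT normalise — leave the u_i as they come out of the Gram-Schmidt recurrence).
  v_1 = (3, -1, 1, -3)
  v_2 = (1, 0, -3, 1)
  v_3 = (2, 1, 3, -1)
Orthogonal basis:
  u_1 = (3, -1, 1, -3)
  u_2 = (29/20, -3/20, -57/20, 11/20)
  u_3 = (258/211, 308/211, 155/211, 207/211)

Apply the Gram-Schmidt recurrence
  u_1 = v_1
  u_i = v_i − Σ_{j<i} ((v_i · u_j) / (u_j · u_j)) · u_j.

Step by step this gives:
  u_1 = (3, -1, 1, -3)
  u_2 = (29/20, -3/20, -57/20, 11/20)
  u_3 = (258/211, 308/211, 155/211, 207/211)

Orthogonality check:
  u_2 · u_1 = 0 (should be 0)
  u_3 · u_1 = 0 (should be 0)
  u_3 · u_2 = 0 (should be 0)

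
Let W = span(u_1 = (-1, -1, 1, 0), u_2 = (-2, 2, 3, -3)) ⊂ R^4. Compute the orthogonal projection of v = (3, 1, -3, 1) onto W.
proj_W(v) = (188/69, 80/69, -215/69, 27/23)

Set up U = [u_1 | ... | u_2] ∈ R^(4×2). The projector onto W = col(U) is P = U (U^T U)^(-1) U^T.
Compute U^T U =
  [3, 3]
  [3, 26],
and U^T v = (-7, -16).
Solve U^T U · c = U^T v for the coefficients: c = (-134/69, -9/23). The projection is proj_W(v) = U c.
Check: (v - proj_W(v)) · u_1 = 0  (should be 0).
Check: (v - proj_W(v)) · u_2 = 0  (should be 0).
Result: proj_W(v) = (188/69, 80/69, -215/69, 27/23).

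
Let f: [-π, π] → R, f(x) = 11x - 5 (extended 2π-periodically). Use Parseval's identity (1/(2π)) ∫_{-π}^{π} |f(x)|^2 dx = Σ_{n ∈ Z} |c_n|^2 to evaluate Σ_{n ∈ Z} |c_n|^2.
Σ |c_n|^2 = 121π^2/3 + 25

Expand and integrate term by term over [-π, π]:
  ∫ (11x)^2 dx = 121·(2π^3/3); ∫ 2·11·(-5)·x dx = 0 (odd integrand); ∫ (-5)^2 dx = 25·2π.
So (1/(2π)) ∫_{-π}^{π} (11x - 5)^2 dx = 121π^2/3 + 25 = 121π^2/3 + 25.
Parseval ⇒ Σ |c_n|^2 = 121π^2/3 + 25.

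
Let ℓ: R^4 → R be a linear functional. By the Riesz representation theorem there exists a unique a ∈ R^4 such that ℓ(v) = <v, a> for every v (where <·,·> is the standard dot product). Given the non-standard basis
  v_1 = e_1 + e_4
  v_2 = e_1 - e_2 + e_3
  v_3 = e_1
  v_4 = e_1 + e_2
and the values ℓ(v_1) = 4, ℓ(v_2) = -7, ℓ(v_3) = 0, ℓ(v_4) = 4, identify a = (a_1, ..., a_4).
a = (0, 4, -3, 4)

Write a = (a_1, ..., a_4) in the standard basis. For each basis vector v_i, ℓ(v_i) = <v_i, a> is a linear equation in the a_j's. Collect the n equations into a matrix system V a = ℓ, where row i of V is v_i (expressed in the standard basis). Since V is invertible (lower-triangular with 1s on the diagonal, up to permutation), solve by back-substitution:
  V =
[[1, 0, 0, 1],
 [1, -1, 1, 0],
 [1, 0, 0, 0],
 [1, 1, 0, 0]]
  V a = (4, -7, 0, 4)
Solving gives a = (0, 4, -3, 4).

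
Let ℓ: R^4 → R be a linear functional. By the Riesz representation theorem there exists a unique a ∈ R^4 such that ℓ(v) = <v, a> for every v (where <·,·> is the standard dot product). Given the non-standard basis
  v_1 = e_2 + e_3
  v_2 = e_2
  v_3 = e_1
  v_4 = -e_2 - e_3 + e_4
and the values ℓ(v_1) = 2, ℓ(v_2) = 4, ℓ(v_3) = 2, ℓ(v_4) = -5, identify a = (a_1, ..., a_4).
a = (2, 4, -2, -3)

Write a = (a_1, ..., a_4) in the standard basis. For each basis vector v_i, ℓ(v_i) = <v_i, a> is a linear equation in the a_j's. Collect the n equations into a matrix system V a = ℓ, where row i of V is v_i (expressed in the standard basis). Since V is invertible (lower-triangular with 1s on the diagonal, up to permutation), solve by back-substitution:
  V =
[[0, 1, 1, 0],
 [0, 1, 0, 0],
 [1, 0, 0, 0],
 [0, -1, -1, 1]]
  V a = (2, 4, 2, -5)
Solving gives a = (2, 4, -2, -3).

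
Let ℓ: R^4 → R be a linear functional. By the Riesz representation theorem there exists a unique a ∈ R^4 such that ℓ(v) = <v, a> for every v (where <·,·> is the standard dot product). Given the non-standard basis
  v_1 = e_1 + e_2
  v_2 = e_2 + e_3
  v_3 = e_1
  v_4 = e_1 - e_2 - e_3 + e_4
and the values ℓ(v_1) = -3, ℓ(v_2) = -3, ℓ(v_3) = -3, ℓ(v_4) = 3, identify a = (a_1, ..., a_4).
a = (-3, 0, -3, 3)

Write a = (a_1, ..., a_4) in the standard basis. For each basis vector v_i, ℓ(v_i) = <v_i, a> is a linear equation in the a_j's. Collect the n equations into a matrix system V a = ℓ, where row i of V is v_i (expressed in the standard basis). Since V is invertible (lower-triangular with 1s on the diagonal, up to permutation), solve by back-substitution:
  V =
[[1, 1, 0, 0],
 [0, 1, 1, 0],
 [1, 0, 0, 0],
 [1, -1, -1, 1]]
  V a = (-3, -3, -3, 3)
Solving gives a = (-3, 0, -3, 3).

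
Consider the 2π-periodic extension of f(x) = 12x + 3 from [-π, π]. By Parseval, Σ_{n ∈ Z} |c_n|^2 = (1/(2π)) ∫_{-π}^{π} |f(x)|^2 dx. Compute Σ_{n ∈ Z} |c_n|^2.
Σ |c_n|^2 = 48π^2 + 9

Expand and integrate term by term over [-π, π]:
  ∫ (12x)^2 dx = 144·(2π^3/3); ∫ 2·12·(3)·x dx = 0 (odd integrand); ∫ 3^2 dx = 9·2π.
So (1/(2π)) ∫_{-π}^{π} (12x + 3)^2 dx = 144π^2/3 + 9 = 48π^2 + 9.
Parseval ⇒ Σ |c_n|^2 = 48π^2 + 9.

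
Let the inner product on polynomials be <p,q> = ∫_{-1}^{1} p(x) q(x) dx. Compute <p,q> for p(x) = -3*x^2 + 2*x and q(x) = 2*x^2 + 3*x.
<p,q> = 8/5

Expand the product: p(x)·q(x) = -6*x^4 - 5*x^3 + 6*x^2.
∫_{-1}^{1} of each monomial x^k gives [2/(k+1) if k even, 0 if k odd]. Integrating term-by-term (or equivalently evaluating the antiderivative F(x) = -6*x^5/5 - 5*x^4/4 + 2*x^3 at the endpoints):
  F(1) − F(−1) = -9/20 − (-41/20) = 8/5.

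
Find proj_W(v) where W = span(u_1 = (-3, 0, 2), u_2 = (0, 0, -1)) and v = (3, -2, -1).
proj_W(v) = (3, 0, -1)

Set up U = [u_1 | ... | u_2] ∈ R^(3×2). The projector onto W = col(U) is P = U (U^T U)^(-1) U^T.
Compute U^T U =
  [13, -2]
  [-2, 1],
and U^T v = (-11, 1).
Solve U^T U · c = U^T v for the coefficients: c = (-1, -1). The projection is proj_W(v) = U c.
Check: (v - proj_W(v)) · u_1 = 0  (should be 0).
Check: (v - proj_W(v)) · u_2 = 0  (should be 0).
Result: proj_W(v) = (3, 0, -1).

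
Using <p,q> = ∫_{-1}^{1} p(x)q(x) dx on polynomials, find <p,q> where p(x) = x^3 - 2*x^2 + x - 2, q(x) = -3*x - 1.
<p,q> = 32/15

Expand the product: p(x)·q(x) = -3*x^4 + 5*x^3 - x^2 + 5*x + 2.
∫_{-1}^{1} of each monomial x^k gives [2/(k+1) if k even, 0 if k odd]. Integrating term-by-term (or equivalently evaluating the antiderivative F(x) = -3*x^5/5 + 5*x^4/4 - x^3/3 + 5*x^2/2 + 2*x at the endpoints):
  F(1) − F(−1) = 289/60 − (161/60) = 32/15.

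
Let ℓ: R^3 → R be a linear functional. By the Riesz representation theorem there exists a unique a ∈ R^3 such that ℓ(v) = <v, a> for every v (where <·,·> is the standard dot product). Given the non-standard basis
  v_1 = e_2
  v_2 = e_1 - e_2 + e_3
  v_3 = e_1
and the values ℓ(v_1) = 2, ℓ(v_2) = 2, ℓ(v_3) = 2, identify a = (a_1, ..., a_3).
a = (2, 2, 2)

Write a = (a_1, ..., a_3) in the standard basis. For each basis vector v_i, ℓ(v_i) = <v_i, a> is a linear equation in the a_j's. Collect the n equations into a matrix system V a = ℓ, where row i of V is v_i (expressed in the standard basis). Since V is invertible (lower-triangular with 1s on the diagonal, up to permutation), solve by back-substitution:
  V =
[[0, 1, 0],
 [1, -1, 1],
 [1, 0, 0]]
  V a = (2, 2, 2)
Solving gives a = (2, 2, 2).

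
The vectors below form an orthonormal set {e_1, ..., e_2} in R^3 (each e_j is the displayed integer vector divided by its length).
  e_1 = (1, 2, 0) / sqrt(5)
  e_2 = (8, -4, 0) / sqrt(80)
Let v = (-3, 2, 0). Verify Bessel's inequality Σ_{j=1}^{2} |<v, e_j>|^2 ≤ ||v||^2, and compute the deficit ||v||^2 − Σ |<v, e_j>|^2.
Σ |<v, e_j>|^2 = 13; ||v||^2 = 13; deficit = 0

Write each e_j = u_j / sqrt(<u_j, u_j>) where u_j is the displayed integer vector. Then <v, e_j> = <v, u_j> / sqrt(<u_j, u_j>), so |<v, e_j>|^2 = <v, u_j>^2 / <u_j, u_j>.
Coefficients: <v, e_1> = 1/sqrt(5), <v, e_2> = -32/sqrt(80).
Square and sum: Σ |<v, e_j>|^2 = 13.
Compute ||v||^2 = v·v = 13.
Deficit = 13 − 13 = 0 ≥ 0, confirming Bessel's inequality. (The deficit equals ||v − Σ <v,e_j> e_j||^2, the squared distance from v to span{e_j}.)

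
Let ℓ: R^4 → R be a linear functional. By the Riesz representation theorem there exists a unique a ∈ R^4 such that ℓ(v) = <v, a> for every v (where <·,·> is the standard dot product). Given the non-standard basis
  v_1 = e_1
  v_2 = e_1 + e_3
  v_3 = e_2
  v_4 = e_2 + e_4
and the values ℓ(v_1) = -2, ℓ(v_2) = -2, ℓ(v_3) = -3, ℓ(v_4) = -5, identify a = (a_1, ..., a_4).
a = (-2, -3, 0, -2)

Write a = (a_1, ..., a_4) in the standard basis. For each basis vector v_i, ℓ(v_i) = <v_i, a> is a linear equation in the a_j's. Collect the n equations into a matrix system V a = ℓ, where row i of V is v_i (expressed in the standard basis). Since V is invertible (lower-triangular with 1s on the diagonal, up to permutation), solve by back-substitution:
  V =
[[1, 0, 0, 0],
 [1, 0, 1, 0],
 [0, 1, 0, 0],
 [0, 1, 0, 1]]
  V a = (-2, -2, -3, -5)
Solving gives a = (-2, -3, 0, -2).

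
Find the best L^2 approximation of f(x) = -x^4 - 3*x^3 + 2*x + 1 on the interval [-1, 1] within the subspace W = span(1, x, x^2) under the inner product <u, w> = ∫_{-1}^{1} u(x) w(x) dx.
g(x) = -6*x^2/7 + x/5 + 38/35

The best approximation g ∈ W is the orthogonal projection of f onto W. Writing g = a_0 + a_1 x + a_2 x^2, the coefficients solve the normal equations G · a = b where
  G_{ij} = <φ_i, φ_j> and b_i = <f, φ_i>, with φ_0 = 1, φ_1 = x, φ_2 = x^2.
G =
  [2, 0, 2/3]
  [0, 2/3, 0]
  [2/3, 0, 2/5],
b = (8/5, 2/15, 8/21).
Solving gives a_0 = 38/35, a_1 = 1/5, a_2 = -6/7, so
  g(x) = -6*x^2/7 + x/5 + 38/35.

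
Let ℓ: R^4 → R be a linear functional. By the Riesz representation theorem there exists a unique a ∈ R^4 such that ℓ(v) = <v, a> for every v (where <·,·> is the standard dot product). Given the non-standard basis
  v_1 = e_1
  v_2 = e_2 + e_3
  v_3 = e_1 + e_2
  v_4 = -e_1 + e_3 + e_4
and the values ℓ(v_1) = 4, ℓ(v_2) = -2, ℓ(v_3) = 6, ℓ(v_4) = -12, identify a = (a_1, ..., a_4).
a = (4, 2, -4, -4)

Write a = (a_1, ..., a_4) in the standard basis. For each basis vector v_i, ℓ(v_i) = <v_i, a> is a linear equation in the a_j's. Collect the n equations into a matrix system V a = ℓ, where row i of V is v_i (expressed in the standard basis). Since V is invertible (lower-triangular with 1s on the diagonal, up to permutation), solve by back-substitution:
  V =
[[1, 0, 0, 0],
 [0, 1, 1, 0],
 [1, 1, 0, 0],
 [-1, 0, 1, 1]]
  V a = (4, -2, 6, -12)
Solving gives a = (4, 2, -4, -4).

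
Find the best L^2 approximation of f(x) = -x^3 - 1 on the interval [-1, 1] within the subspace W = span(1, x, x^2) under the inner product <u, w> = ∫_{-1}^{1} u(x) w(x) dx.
g(x) = -3*x/5 - 1

The best approximation g ∈ W is the orthogonal projection of f onto W. Writing g = a_0 + a_1 x + a_2 x^2, the coefficients solve the normal equations G · a = b where
  G_{ij} = <φ_i, φ_j> and b_i = <f, φ_i>, with φ_0 = 1, φ_1 = x, φ_2 = x^2.
G =
  [2, 0, 2/3]
  [0, 2/3, 0]
  [2/3, 0, 2/5],
b = (-2, -2/5, -2/3).
Solving gives a_0 = -1, a_1 = -3/5, a_2 = 0, so
  g(x) = -3*x/5 - 1.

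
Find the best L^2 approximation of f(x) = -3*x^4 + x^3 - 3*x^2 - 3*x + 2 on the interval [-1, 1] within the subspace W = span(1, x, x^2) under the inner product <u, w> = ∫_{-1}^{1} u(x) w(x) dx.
g(x) = -39*x^2/7 - 12*x/5 + 79/35

The best approximation g ∈ W is the orthogonal projection of f onto W. Writing g = a_0 + a_1 x + a_2 x^2, the coefficients solve the normal equations G · a = b where
  G_{ij} = <φ_i, φ_j> and b_i = <f, φ_i>, with φ_0 = 1, φ_1 = x, φ_2 = x^2.
G =
  [2, 0, 2/3]
  [0, 2/3, 0]
  [2/3, 0, 2/5],
b = (4/5, -8/5, -76/105).
Solving gives a_0 = 79/35, a_1 = -12/5, a_2 = -39/7, so
  g(x) = -39*x^2/7 - 12*x/5 + 79/35.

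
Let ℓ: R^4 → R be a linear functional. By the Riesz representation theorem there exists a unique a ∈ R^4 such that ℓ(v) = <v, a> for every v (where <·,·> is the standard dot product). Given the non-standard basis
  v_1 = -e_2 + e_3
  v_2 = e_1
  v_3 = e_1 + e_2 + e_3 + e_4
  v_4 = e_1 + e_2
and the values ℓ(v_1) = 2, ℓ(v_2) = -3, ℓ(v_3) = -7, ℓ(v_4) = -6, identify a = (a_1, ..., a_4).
a = (-3, -3, -1, 0)

Write a = (a_1, ..., a_4) in the standard basis. For each basis vector v_i, ℓ(v_i) = <v_i, a> is a linear equation in the a_j's. Collect the n equations into a matrix system V a = ℓ, where row i of V is v_i (expressed in the standard basis). Since V is invertible (lower-triangular with 1s on the diagonal, up to permutation), solve by back-substitution:
  V =
[[0, -1, 1, 0],
 [1, 0, 0, 0],
 [1, 1, 1, 1],
 [1, 1, 0, 0]]
  V a = (2, -3, -7, -6)
Solving gives a = (-3, -3, -1, 0).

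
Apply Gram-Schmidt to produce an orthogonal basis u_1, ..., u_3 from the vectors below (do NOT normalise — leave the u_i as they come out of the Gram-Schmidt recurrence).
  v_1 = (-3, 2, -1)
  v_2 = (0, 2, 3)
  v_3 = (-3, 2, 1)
Orthogonal basis:
  u_1 = (-3, 2, -1)
  u_2 = (3/14, 13/7, 43/14)
  u_3 = (-96/181, -108/181, 72/181)

Apply the Gram-Schmidt recurrence
  u_1 = v_1
  u_i = v_i − Σ_{j<i} ((v_i · u_j) / (u_j · u_j)) · u_j.

Step by step this gives:
  u_1 = (-3, 2, -1)
  u_2 = (3/14, 13/7, 43/14)
  u_3 = (-96/181, -108/181, 72/181)

Orthogonality check:
  u_2 · u_1 = 0 (should be 0)
  u_3 · u_1 = 0 (should be 0)
  u_3 · u_2 = 0 (should be 0)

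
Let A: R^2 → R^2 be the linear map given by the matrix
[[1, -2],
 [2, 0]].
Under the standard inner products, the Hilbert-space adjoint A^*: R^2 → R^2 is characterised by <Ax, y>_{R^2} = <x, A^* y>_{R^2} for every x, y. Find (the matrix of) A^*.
A^* = A^T =
[[1, 2],
 [-2, 0]]

For real matrices with standard dot products, the defining identity <Ax, y> = <x, A^* y> gives (Ax)^T y = x^T (A^*) y, i.e. x^T A^T y = x^T (A^*) y. Since this holds for all x, y, we must have A^* = A^T. Therefore
A^* =
[[1, 2],
 [-2, 0]].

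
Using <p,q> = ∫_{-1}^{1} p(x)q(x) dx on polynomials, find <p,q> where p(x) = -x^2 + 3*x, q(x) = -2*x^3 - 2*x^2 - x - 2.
<p,q> = -34/15

Expand the product: p(x)·q(x) = 2*x^5 - 4*x^4 - 5*x^3 - x^2 - 6*x.
∫_{-1}^{1} of each monomial x^k gives [2/(k+1) if k even, 0 if k odd]. Integrating term-by-term (or equivalently evaluating the antiderivative F(x) = x^6/3 - 4*x^5/5 - 5*x^4/4 - x^3/3 - 3*x^2 at the endpoints):
  F(1) − F(−1) = -101/20 − (-167/60) = -34/15.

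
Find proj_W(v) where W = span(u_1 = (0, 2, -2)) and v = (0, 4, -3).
proj_W(v) = (0, 7/2, -7/2)

Set up U = [u_1 | ... | u_1] ∈ R^(3×1). The projector onto W = col(U) is P = U (U^T U)^(-1) U^T.
Compute U^T U =
  [8],
and U^T v = (14).
Solve U^T U · c = U^T v for the coefficients: c = (7/4). The projection is proj_W(v) = U c.
Check: (v - proj_W(v)) · u_1 = 0  (should be 0).
Result: proj_W(v) = (0, 7/2, -7/2).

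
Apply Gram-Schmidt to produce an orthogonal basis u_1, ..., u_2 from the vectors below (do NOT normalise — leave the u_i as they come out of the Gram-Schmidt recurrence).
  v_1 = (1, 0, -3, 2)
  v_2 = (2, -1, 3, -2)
Orthogonal basis:
  u_1 = (1, 0, -3, 2)
  u_2 = (39/14, -1, 9/14, -3/7)

Apply the Gram-Schmidt recurrence
  u_1 = v_1
  u_i = v_i − Σ_{j<i} ((v_i · u_j) / (u_j · u_j)) · u_j.

Step by step this gives:
  u_1 = (1, 0, -3, 2)
  u_2 = (39/14, -1, 9/14, -3/7)

Orthogonality check:
  u_2 · u_1 = 0 (should be 0)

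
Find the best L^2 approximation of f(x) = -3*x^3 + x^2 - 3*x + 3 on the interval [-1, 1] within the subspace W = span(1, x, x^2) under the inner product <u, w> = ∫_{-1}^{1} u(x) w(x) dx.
g(x) = x^2 - 24*x/5 + 3

The best approximation g ∈ W is the orthogonal projection of f onto W. Writing g = a_0 + a_1 x + a_2 x^2, the coefficients solve the normal equations G · a = b where
  G_{ij} = <φ_i, φ_j> and b_i = <f, φ_i>, with φ_0 = 1, φ_1 = x, φ_2 = x^2.
G =
  [2, 0, 2/3]
  [0, 2/3, 0]
  [2/3, 0, 2/5],
b = (20/3, -16/5, 12/5).
Solving gives a_0 = 3, a_1 = -24/5, a_2 = 1, so
  g(x) = x^2 - 24*x/5 + 3.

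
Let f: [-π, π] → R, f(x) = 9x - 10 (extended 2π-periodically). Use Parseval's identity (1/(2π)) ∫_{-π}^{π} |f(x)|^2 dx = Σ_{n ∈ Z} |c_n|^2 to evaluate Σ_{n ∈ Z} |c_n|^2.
Σ |c_n|^2 = 27π^2 + 100

Expand and integrate term by term over [-π, π]:
  ∫ (9x)^2 dx = 81·(2π^3/3); ∫ 2·9·(-10)·x dx = 0 (odd integrand); ∫ (-10)^2 dx = 100·2π.
So (1/(2π)) ∫_{-π}^{π} (9x - 10)^2 dx = 81π^2/3 + 100 = 27π^2 + 100.
Parseval ⇒ Σ |c_n|^2 = 27π^2 + 100.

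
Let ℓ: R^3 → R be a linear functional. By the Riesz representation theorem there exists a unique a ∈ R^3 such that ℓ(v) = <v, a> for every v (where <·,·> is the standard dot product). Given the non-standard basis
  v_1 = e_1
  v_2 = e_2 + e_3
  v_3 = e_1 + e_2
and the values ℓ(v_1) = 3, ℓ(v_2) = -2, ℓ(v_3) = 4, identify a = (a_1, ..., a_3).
a = (3, 1, -3)

Write a = (a_1, ..., a_3) in the standard basis. For each basis vector v_i, ℓ(v_i) = <v_i, a> is a linear equation in the a_j's. Collect the n equations into a matrix system V a = ℓ, where row i of V is v_i (expressed in the standard basis). Since V is invertible (lower-triangular with 1s on the diagonal, up to permutation), solve by back-substitution:
  V =
[[1, 0, 0],
 [0, 1, 1],
 [1, 1, 0]]
  V a = (3, -2, 4)
Solving gives a = (3, 1, -3).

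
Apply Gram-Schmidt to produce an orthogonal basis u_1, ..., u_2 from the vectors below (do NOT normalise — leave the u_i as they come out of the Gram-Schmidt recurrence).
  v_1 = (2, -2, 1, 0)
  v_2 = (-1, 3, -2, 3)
Orthogonal basis:
  u_1 = (2, -2, 1, 0)
  u_2 = (11/9, 7/9, -8/9, 3)

Apply the Gram-Schmidt recurrence
  u_1 = v_1
  u_i = v_i − Σ_{j<i} ((v_i · u_j) / (u_j · u_j)) · u_j.

Step by step this gives:
  u_1 = (2, -2, 1, 0)
  u_2 = (11/9, 7/9, -8/9, 3)

Orthogonality check:
  u_2 · u_1 = 0 (should be 0)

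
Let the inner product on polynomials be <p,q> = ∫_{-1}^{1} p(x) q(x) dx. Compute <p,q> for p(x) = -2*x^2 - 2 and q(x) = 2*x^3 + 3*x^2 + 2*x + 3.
<p,q> = -112/5

Expand the product: p(x)·q(x) = -4*x^5 - 6*x^4 - 8*x^3 - 12*x^2 - 4*x - 6.
∫_{-1}^{1} of each monomial x^k gives [2/(k+1) if k even, 0 if k odd]. Integrating term-by-term (or equivalently evaluating the antiderivative F(x) = -2*x^6/3 - 6*x^5/5 - 2*x^4 - 4*x^3 - 2*x^2 - 6*x at the endpoints):
  F(1) − F(−1) = -238/15 − (98/15) = -112/5.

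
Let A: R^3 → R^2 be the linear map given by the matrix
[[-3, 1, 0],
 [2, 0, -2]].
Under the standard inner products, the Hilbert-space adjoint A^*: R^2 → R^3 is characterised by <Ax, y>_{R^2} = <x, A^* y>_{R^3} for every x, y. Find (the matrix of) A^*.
A^* = A^T =
[[-3, 2],
 [1, 0],
 [0, -2]]

For real matrices with standard dot products, the defining identity <Ax, y> = <x, A^* y> gives (Ax)^T y = x^T (A^*) y, i.e. x^T A^T y = x^T (A^*) y. Since this holds for all x, y, we must have A^* = A^T. Therefore
A^* =
[[-3, 2],
 [1, 0],
 [0, -2]].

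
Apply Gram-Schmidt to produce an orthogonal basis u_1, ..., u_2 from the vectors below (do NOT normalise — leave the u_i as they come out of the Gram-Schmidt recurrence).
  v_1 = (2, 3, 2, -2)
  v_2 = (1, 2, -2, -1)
Orthogonal basis:
  u_1 = (2, 3, 2, -2)
  u_2 = (3/7, 8/7, -18/7, -3/7)

Apply the Gram-Schmidt recurrence
  u_1 = v_1
  u_i = v_i − Σ_{j<i} ((v_i · u_j) / (u_j · u_j)) · u_j.

Step by step this gives:
  u_1 = (2, 3, 2, -2)
  u_2 = (3/7, 8/7, -18/7, -3/7)

Orthogonality check:
  u_2 · u_1 = 0 (should be 0)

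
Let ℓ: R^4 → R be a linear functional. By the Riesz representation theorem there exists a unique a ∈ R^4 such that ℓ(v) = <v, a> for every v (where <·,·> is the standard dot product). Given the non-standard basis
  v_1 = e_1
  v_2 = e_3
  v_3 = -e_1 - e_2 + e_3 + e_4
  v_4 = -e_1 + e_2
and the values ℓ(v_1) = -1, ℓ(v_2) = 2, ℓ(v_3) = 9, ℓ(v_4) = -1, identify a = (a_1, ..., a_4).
a = (-1, -2, 2, 4)

Write a = (a_1, ..., a_4) in the standard basis. For each basis vector v_i, ℓ(v_i) = <v_i, a> is a linear equation in the a_j's. Collect the n equations into a matrix system V a = ℓ, where row i of V is v_i (expressed in the standard basis). Since V is invertible (lower-triangular with 1s on the diagonal, up to permutation), solve by back-substitution:
  V =
[[1, 0, 0, 0],
 [0, 0, 1, 0],
 [-1, -1, 1, 1],
 [-1, 1, 0, 0]]
  V a = (-1, 2, 9, -1)
Solving gives a = (-1, -2, 2, 4).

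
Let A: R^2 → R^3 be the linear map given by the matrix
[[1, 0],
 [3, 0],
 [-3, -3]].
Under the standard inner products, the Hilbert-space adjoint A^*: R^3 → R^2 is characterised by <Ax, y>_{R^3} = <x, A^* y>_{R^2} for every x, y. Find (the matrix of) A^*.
A^* = A^T =
[[1, 3, -3],
 [0, 0, -3]]

For real matrices with standard dot products, the defining identity <Ax, y> = <x, A^* y> gives (Ax)^T y = x^T (A^*) y, i.e. x^T A^T y = x^T (A^*) y. Since this holds for all x, y, we must have A^* = A^T. Therefore
A^* =
[[1, 3, -3],
 [0, 0, -3]].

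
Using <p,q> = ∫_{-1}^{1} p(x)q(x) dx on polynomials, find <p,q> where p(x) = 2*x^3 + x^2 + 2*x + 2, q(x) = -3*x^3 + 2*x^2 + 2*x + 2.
<p,q> = 272/21

Expand the product: p(x)·q(x) = -6*x^6 + x^5 + 4*x^3 + 10*x^2 + 8*x + 4.
∫_{-1}^{1} of each monomial x^k gives [2/(k+1) if k even, 0 if k odd]. Integrating term-by-term (or equivalently evaluating the antiderivative F(x) = -6*x^7/7 + x^6/6 + x^4 + 10*x^3/3 + 4*x^2 + 4*x at the endpoints):
  F(1) − F(−1) = 163/14 − (-55/42) = 272/21.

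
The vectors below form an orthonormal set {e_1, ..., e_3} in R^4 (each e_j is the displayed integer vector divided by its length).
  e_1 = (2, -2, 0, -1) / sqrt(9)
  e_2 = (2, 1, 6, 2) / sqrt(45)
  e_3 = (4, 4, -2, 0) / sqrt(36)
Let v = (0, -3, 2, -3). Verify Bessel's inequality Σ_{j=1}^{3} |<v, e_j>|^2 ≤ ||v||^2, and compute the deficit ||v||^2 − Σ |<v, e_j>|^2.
Σ |<v, e_j>|^2 = 734/45; ||v||^2 = 22; deficit = 256/45

Write each e_j = u_j / sqrt(<u_j, u_j>) where u_j is the displayed integer vector. Then <v, e_j> = <v, u_j> / sqrt(<u_j, u_j>), so |<v, e_j>|^2 = <v, u_j>^2 / <u_j, u_j>.
Coefficients: <v, e_1> = 9/sqrt(9), <v, e_2> = 3/sqrt(45), <v, e_3> = -16/sqrt(36).
Square and sum: Σ |<v, e_j>|^2 = 734/45.
Compute ||v||^2 = v·v = 22.
Deficit = 22 − 734/45 = 256/45 ≥ 0, confirming Bessel's inequality. (The deficit equals ||v − Σ <v,e_j> e_j||^2, the squared distance from v to span{e_j}.)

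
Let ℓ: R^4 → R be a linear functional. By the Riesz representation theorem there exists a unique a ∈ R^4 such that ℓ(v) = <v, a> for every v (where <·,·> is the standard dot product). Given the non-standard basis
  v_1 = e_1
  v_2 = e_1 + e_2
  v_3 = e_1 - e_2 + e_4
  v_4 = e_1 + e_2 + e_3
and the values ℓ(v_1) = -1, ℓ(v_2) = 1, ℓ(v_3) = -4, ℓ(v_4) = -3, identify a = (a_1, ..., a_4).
a = (-1, 2, -4, -1)

Write a = (a_1, ..., a_4) in the standard basis. For each basis vector v_i, ℓ(v_i) = <v_i, a> is a linear equation in the a_j's. Collect the n equations into a matrix system V a = ℓ, where row i of V is v_i (expressed in the standard basis). Since V is invertible (lower-triangular with 1s on the diagonal, up to permutation), solve by back-substitution:
  V =
[[1, 0, 0, 0],
 [1, 1, 0, 0],
 [1, -1, 0, 1],
 [1, 1, 1, 0]]
  V a = (-1, 1, -4, -3)
Solving gives a = (-1, 2, -4, -1).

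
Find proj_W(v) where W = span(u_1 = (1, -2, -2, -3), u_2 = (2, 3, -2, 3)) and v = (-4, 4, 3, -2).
proj_W(v) = (-296/129, 4/129, 424/129, 44/43)

Set up U = [u_1 | ... | u_2] ∈ R^(4×2). The projector onto W = col(U) is P = U (U^T U)^(-1) U^T.
Compute U^T U =
  [18, -9]
  [-9, 26],
and U^T v = (-12, -8).
Solve U^T U · c = U^T v for the coefficients: c = (-128/129, -28/43). The projection is proj_W(v) = U c.
Check: (v - proj_W(v)) · u_1 = 0  (should be 0).
Check: (v - proj_W(v)) · u_2 = 0  (should be 0).
Result: proj_W(v) = (-296/129, 4/129, 424/129, 44/43).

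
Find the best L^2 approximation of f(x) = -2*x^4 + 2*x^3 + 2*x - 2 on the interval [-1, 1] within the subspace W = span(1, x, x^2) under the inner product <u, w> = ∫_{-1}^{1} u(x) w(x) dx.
g(x) = -12*x^2/7 + 16*x/5 - 64/35

The best approximation g ∈ W is the orthogonal projection of f onto W. Writing g = a_0 + a_1 x + a_2 x^2, the coefficients solve the normal equations G · a = b where
  G_{ij} = <φ_i, φ_j> and b_i = <f, φ_i>, with φ_0 = 1, φ_1 = x, φ_2 = x^2.
G =
  [2, 0, 2/3]
  [0, 2/3, 0]
  [2/3, 0, 2/5],
b = (-24/5, 32/15, -40/21).
Solving gives a_0 = -64/35, a_1 = 16/5, a_2 = -12/7, so
  g(x) = -12*x^2/7 + 16*x/5 - 64/35.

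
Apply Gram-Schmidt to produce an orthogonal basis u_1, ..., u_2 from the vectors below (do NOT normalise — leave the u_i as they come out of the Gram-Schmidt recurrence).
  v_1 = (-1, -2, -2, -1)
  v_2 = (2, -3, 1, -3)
Orthogonal basis:
  u_1 = (-1, -2, -2, -1)
  u_2 = (5/2, -2, 2, -5/2)

Apply the Gram-Schmidt recurrence
  u_1 = v_1
  u_i = v_i − Σ_{j<i} ((v_i · u_j) / (u_j · u_j)) · u_j.

Step by step this gives:
  u_1 = (-1, -2, -2, -1)
  u_2 = (5/2, -2, 2, -5/2)

Orthogonality check:
  u_2 · u_1 = 0 (should be 0)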